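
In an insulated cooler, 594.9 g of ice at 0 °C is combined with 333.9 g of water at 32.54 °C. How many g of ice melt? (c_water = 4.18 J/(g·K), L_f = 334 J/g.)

Water can give up m c ΔT = 333.9×4.18×32.54 = 45416 J before reaching 0 °C.
To melt every bit of ice: 594.9×334 = 198697 J.
45416 J < 198697 J, so only part of the ice melts and the system sits at 0 °C.
m_melt = 45416 / L_f = 136 g.

m_melted ≈ 136 g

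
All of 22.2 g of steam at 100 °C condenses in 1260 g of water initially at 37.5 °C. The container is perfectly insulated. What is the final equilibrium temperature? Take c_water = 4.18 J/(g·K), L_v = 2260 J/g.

T_f ≈ 47.9 °C

Taking heat into each body as positive, Σ m c ΔT = 0:
latent heat released on condensation: 22.2×2260 = 50172
  condensed water 100 °C→T: 92.8(T − 100)
  water warms: 1260×4.18×(T − 37.5) = 5266.8(T − 37.5)
5359.6 T = 50172 + 9279.6 + 197505 = 256957
T ≈ 47.94 °C, under the boiling point, so the assumption holds.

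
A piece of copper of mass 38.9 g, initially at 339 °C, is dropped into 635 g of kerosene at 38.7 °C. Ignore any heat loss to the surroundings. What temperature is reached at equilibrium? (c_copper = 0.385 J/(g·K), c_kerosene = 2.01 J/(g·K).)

T_f ≈ 42.2 °C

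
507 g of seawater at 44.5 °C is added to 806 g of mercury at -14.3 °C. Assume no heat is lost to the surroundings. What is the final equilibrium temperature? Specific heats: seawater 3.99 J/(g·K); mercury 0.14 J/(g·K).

T_f ≈ 41.4 °C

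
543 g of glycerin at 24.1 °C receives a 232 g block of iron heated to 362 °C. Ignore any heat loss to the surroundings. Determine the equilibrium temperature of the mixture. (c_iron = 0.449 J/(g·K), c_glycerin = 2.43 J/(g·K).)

T_f is the heat-capacity-weighted average of the initial temperatures:
T_f = (104.17×362 + 1319.5×24.1) / (104.17 + 1319.5)
    = 69509 / 1423.7 ≈ 48.82 °C

T_f ≈ 48.8 °C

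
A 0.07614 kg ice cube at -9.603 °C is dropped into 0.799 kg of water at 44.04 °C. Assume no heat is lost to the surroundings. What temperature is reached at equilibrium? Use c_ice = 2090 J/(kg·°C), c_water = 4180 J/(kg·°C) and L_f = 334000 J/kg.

T_f ≈ 32.8 °C

Net heat exchanged in the isolated system is zero:
warm ice to 0 °C: 0.07614·2090·(0 − (-9.603)) = 1528.2
  latent heat to melt: 0.07614·334000 = 25431
  meltwater 0→T: 0.07614·4180·T = 318.27 T
  water cools: 0.799·4180·(T − 44.04) = 3339.8(T − 44.04)
3658.1 T = 147086 − 26959 = 120127
T ≈ 32.84 °C. Since T > 0 °C, the all-ice-melts assumption holds.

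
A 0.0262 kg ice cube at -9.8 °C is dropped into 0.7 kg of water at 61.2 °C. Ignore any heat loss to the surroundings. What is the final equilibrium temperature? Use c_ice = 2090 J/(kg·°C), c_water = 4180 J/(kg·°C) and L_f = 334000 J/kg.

Energy balance with sensible and latent terms:
warm ice to 0 °C: 0.0262×2090×(0 − (-9.8)) = 536.63
  melt ice: 0.0262×334000 = 8750.8
  meltwater 0→T: 0.0262×4180×T = 109.52 T
  water: 2926(T − 61.2)
3035.5 T = 179071 − 9287.4 = 169784
T ≈ 55.93 °C — above 0 °C, consistent with complete melting.

T_f ≈ 55.9 °C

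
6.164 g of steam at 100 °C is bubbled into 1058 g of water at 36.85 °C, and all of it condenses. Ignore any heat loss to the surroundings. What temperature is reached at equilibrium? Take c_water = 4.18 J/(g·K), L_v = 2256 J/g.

T_f ≈ 40.3 °C

Energy conservation, ΣQ = 0:
steam→water at 100 °C releases m L_v = 6.164·2256 = 13906
  condensate cools 100→T: 6.164·4.18·(T − 100) = 25.77(T − 100)
  water warms: 1058·4.18·(T − 36.85) = 4422.4(T − 36.85)
4448.2 T = 13906 + 2576.6 + 162967 = 179449
T ≈ 40.34 °C (< 100 °C, so full condensation is consistent).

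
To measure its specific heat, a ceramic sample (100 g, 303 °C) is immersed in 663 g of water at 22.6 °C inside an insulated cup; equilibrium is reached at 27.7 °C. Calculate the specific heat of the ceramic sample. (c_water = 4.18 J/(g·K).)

c ≈ 0.513 J/(g·K)

Setting the total heat transfer to zero:
100×c×(27.7 − 303) + 663×4.18×(27.7 − 22.6) = 0
-27530 c = -14134
c = -14134/-27530 ≈ 0.5134 J/(g·K)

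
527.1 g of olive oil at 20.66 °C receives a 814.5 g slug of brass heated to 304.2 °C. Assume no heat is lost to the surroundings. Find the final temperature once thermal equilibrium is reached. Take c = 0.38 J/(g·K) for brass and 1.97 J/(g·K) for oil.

T_f ≈ 85.8 °C

|Q_brass| = |Q_oil|:
814.5×0.38×(304.2 − T) = 527.1×1.97×(T − 20.66)
309.51(304.2 − T) = 1038.4(T − 20.66)
1347.9 T = 115606  ⇒  T ≈ 85.77 °C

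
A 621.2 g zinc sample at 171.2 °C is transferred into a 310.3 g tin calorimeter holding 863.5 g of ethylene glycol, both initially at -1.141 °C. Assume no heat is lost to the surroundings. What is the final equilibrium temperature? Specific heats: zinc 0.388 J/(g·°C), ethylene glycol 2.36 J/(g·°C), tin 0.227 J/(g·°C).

Setting the total heat transfer to zero:
621.2*0.388*(T − 171.2) + 863.5*2.36*(T − (-1.141)) + 310.3*0.227*(T − (-1.141)) = 0
(241.03 + 2037.9 + 70.44) T = 241.03*171.2 + 2037.9*(-1.141) + 70.44*(-1.141)
T ≈ 16.54 °C

T_f ≈ 16.5 °C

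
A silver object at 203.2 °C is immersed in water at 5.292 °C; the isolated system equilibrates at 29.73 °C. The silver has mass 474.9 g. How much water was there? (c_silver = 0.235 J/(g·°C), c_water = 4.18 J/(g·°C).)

Taking heat into each body as positive, Σ m c ΔT = 0:
474.9×0.235×(29.73 − 203.2) + m×4.18×(29.73 − 5.292) = 0
102.15 m = 19360
m = 19360/102.15 ≈ 189.5 g

m ≈ 190 g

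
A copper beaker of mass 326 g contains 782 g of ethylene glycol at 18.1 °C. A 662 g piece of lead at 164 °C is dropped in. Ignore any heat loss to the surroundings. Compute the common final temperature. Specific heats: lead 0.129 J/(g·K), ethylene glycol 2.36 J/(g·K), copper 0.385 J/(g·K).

Heat gained plus heat lost sum to zero:
662*0.129*(T − 164) + 782*2.36*(T − 18.1) + 326*0.385*(T − 18.1) = 0
85.4(T − 164) + 1845.5(T − 18.1) + 125.51(T − 18.1) = 0
2056.4 T = 49681
T ≈ 24.16 °C

T_f ≈ 24.2 °C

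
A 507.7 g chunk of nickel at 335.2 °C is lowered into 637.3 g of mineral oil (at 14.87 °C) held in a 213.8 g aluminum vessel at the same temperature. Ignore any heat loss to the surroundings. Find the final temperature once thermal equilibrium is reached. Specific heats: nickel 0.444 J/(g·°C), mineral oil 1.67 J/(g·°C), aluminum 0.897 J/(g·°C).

T_f ≈ 63.6 °C

Taking heat into each body as positive, Σ m c ΔT = 0:
507.7·0.444·(T − 335.2) + 637.3·1.67·(T − 14.87) + 213.8·0.897·(T − 14.87) = 0
225.42(T − 335.2) + 1064.3(T − 14.87) + 191.78(T − 14.87) = 0
(225.42 + 1064.3 + 191.78) T = 225.42·335.2 + 1064.3·14.87 + 191.78·14.87
T = 94238 / 1481.5 = 63.6 °C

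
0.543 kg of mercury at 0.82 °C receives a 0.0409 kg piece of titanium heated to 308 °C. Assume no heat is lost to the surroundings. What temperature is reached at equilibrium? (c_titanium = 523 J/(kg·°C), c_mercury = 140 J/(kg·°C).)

Taking heat into each body as positive, Σ m c ΔT = 0:
0.0409·523·(T − 308) + 0.543·140·(T − 0.82) = 0
21.39(T − 308) + 76.02(T − 0.82) = 0
97.41 T = 6650.7
T = 6650.7 / 97.41 = 68.3 °C

T_f ≈ 68.3 °C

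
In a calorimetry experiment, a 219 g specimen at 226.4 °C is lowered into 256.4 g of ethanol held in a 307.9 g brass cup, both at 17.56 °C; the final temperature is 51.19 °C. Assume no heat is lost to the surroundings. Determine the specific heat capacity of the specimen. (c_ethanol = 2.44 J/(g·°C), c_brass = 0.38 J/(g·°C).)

Net heat exchanged in the isolated system is zero:
219·c·(51.19 − 226.4) + 256.4·2.44·(51.19 − 17.56) + 307.9·0.38·(51.19 − 17.56) = 0
-38371 c = -24974
c = -24974/-38371 ≈ 0.6509 J/(g·°C)

c ≈ 0.651 J/(g·°C)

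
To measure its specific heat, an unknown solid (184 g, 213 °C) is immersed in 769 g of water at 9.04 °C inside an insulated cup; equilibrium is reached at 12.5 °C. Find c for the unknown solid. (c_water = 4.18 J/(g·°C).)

c ≈ 0.301 J/(g·°C)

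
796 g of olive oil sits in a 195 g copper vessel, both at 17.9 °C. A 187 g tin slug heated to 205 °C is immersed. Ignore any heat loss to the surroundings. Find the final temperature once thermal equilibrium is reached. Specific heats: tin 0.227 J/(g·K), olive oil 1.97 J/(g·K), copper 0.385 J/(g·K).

T_f ≈ 22.6 °C

Taking heat into each body as positive, Σ m c ΔT = 0:
187*0.227*(T − 205) + 796*1.97*(T − 17.9) + 195*0.385*(T − 17.9) = 0
42.45(T − 205) + 1568.1(T − 17.9) + 75.08(T − 17.9) = 0
1685.6 T = 38115
T = 38115/1685.6 ≈ 22.61 °C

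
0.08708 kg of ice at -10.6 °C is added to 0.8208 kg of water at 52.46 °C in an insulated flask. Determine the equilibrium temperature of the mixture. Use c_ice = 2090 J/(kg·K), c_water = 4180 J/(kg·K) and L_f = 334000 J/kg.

T_f ≈ 39.3 °C

Let T be the final temperature. ΣQ_i = 0:
ice -10.6→0 °C: 0.08708·2090·10.6 = 1929.2; fusion: m_ice L_f = 0.08708·334000 = 29085; meltwater 0→T: 0.08708·4180·T = 363.99 T; water: 3430.9(T − 52.46)
3794.9 T = 179987 − 31014 = 148973
T ≈ 39.26 °C — above 0 °C, consistent with complete melting.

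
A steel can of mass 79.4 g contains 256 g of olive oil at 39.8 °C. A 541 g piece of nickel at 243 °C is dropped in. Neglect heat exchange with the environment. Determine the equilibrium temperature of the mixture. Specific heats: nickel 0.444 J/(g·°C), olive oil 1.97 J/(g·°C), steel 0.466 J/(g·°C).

T_f ≈ 102.3 °C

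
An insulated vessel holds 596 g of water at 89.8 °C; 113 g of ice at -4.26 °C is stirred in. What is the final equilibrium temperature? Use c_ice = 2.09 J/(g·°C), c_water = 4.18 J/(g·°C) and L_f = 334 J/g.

T_f ≈ 62.4 °C

Setting the total heat transfer to zero:
ice -4.26→0 °C: 113×2.09×4.26 = 1006.1
  fusion: m_ice L_f = 113×334 = 37742
  meltwater 0→T: 113×4.18×T = 472.34 T
  water cools: 596×4.18×(T − 89.8) = 2491.3(T − 89.8)
2963.6 T = 223717 − 38748 = 184969
T ≈ 62.41 °C. Since T > 0 °C, the all-ice-melts assumption holds.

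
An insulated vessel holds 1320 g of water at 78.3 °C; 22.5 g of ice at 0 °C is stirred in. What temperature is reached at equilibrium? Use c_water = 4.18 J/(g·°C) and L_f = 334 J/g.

T_f ≈ 75.6 °C

Taking heat into each body as positive, Σ m c ΔT = 0:
melt ice: 22.5×334 = 7515; meltwater 0→T: 22.5×4.18×T = 94.05 T; water: 5517.6(T − 78.3)
5611.6 T = 432028 − 7515 = 424513
T ≈ 75.65 °C. Since T > 0 °C, the all-ice-melts assumption holds.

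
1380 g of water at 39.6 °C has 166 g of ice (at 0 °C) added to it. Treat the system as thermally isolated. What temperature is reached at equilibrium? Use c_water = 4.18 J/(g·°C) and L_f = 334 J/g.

Heat gained plus heat lost sum to zero:
fusion: m_ice L_f = 166·334 = 55444; meltwater 0→T: 166·4.18·T = 693.88 T; water cools: 1380·4.18·(T − 39.6) = 5768.4(T − 39.6)
6462.3 T = 228429 − 55444 = 172985
T ≈ 26.77 °C. Since T > 0 °C, the all-ice-melts assumption holds.

T_f ≈ 26.8 °C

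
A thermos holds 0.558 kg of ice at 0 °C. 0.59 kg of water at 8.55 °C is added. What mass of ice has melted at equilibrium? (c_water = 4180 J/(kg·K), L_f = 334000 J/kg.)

Heat available from the water dropping to 0 °C: 0.59×4180×8.55 = 21086 J.
Melting all 0.558 kg of ice would need 0.558×334000 = 186372 J.
That's not enough to melt it all — equilibrium is at 0 °C with ice remaining.
m_melted×334000 = 21086  ⇒  m_melted ≈ 0.06313 kg.

m_melted ≈ 0.0631 kg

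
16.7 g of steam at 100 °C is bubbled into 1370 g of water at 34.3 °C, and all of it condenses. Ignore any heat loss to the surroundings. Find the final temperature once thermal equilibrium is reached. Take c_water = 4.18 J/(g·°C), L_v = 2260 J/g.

Net heat exchanged in the isolated system is zero:
condense steam: −16.7·2260 = −37742; condensate cools 100→T: 16.7·4.18·(T − 100) = 69.81(T − 100); original water: 5726.6(T − 34.3)
5796.4 T = 37742 + 6980.6 + 196422 = 241145
T ≈ 41.60 °C — below 100 °C, confirming all the steam condensed.

T_f ≈ 41.6 °C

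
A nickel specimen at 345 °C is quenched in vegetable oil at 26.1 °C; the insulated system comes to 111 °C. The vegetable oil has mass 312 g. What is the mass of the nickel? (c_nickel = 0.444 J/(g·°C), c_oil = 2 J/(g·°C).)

Heat lost by the nickel = heat gained by the oil:
m×0.444×(345 − 111) = 312×2×(111 − 26.1)
103.9 m = 52978  ⇒  m ≈ 509.9 g

m ≈ 510 g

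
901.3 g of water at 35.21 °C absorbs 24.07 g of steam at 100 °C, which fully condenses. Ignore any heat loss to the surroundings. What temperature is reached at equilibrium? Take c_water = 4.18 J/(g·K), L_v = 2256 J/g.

Energy conservation, ΣQ = 0:
steam→water at 100 °C releases m L_v = 24.07×2256 = 54302; condensate cools 100→T: 24.07×4.18×(T − 100) = 100.61(T − 100); water warms: 901.3×4.18×(T − 35.21) = 3767.4(T − 35.21)
3868 T = 54302 + 10061 + 132651 = 197015
T ≈ 50.93 °C — below 100 °C, confirming all the steam condensed.

T_f ≈ 50.9 °C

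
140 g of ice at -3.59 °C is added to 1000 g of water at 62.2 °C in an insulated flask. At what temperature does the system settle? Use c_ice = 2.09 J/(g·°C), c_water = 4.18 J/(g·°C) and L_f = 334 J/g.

Conservation of energy gives ΣQ = 0:
ice -3.59→0 °C: 140·2.09·3.59 = 1050.4
  melt ice: 140·334 = 46760
  meltwater 0→T: 140·4.18·T = 585.2 T
  water cools: 1000·4.18·(T − 62.2) = 4180(T − 62.2)
4765.2 T = 259996 − 47810 = 212186
T ≈ 44.53 °C. Since T > 0 °C, the all-ice-melts assumption holds.

T_f ≈ 44.5 °C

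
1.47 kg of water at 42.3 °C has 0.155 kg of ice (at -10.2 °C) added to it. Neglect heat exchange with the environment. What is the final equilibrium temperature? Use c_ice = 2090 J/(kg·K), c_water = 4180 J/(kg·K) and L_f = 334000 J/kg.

T_f ≈ 30.2 °C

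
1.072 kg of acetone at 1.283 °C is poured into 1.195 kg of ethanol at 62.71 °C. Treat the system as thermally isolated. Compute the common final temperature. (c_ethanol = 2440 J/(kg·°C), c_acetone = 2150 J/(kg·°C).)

T_f ≈ 35.6 °C

Let T be the final temperature. ΣQ_i = 0:
1.195*2440*(T − 62.71) + 1.072*2150*(T − 1.283) = 0
5220.6 T = 185807
T = 185807 / 5220.6 = 35.6 °C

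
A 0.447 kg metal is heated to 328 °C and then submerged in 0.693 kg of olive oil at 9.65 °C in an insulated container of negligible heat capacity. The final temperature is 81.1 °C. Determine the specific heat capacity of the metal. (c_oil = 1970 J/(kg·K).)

c ≈ 884 J/(kg·K)

Net heat exchanged in the isolated system is zero:
0.447·c·(81.1 − 328) + 0.693·1970·(81.1 − 9.65) = 0
-110.36 c = -97544
c = -97544/-110.36 ≈ 883.8 J/(kg·K)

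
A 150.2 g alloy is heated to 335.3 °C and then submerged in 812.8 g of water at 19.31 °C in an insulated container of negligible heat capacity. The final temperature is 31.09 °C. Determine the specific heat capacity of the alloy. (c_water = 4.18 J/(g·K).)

c ≈ 0.876 J/(g·K)

Setting the total heat transfer to zero:
150.2×c×(31.09 − 335.3) + 812.8×4.18×(31.09 − 19.31) = 0
-45692 c = -40023
c = -40023/-45692 ≈ 0.8759 J/(g·K)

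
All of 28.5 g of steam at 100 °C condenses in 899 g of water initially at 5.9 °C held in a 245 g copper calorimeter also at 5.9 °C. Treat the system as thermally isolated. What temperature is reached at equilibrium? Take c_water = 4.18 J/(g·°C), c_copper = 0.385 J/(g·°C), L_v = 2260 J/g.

Energy balance with sensible and latent terms:
condense steam: −28.5·2260 = −64410; condensed water 100 °C→T: 119.13(T − 100); water warms: 899·4.18·(T − 5.9) = 3757.8(T − 5.9); copper cup: 245·0.385·(T − 5.9) = 94.33(T − 5.9)
3971.3 T = 64410 + 11913 + 22728 = 99051
T ≈ 24.94 °C — below 100 °C, confirming all the steam condensed.

T_f ≈ 24.9 °C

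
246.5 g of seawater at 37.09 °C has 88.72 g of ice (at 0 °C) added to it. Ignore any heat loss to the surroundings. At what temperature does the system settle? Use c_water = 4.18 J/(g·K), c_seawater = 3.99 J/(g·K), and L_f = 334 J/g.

T_f ≈ 5.1 °C

Let T be the final temperature. ΣQ_i = 0:
latent heat to melt: 88.72·334 = 29632
  warm the meltwater: 370.85 T
  seawater: 983.54(T − 37.09)
1354.4 T = 36479 − 29632 = 6846.8
T ≈ 5.06 °C (positive, so assuming full melt was valid).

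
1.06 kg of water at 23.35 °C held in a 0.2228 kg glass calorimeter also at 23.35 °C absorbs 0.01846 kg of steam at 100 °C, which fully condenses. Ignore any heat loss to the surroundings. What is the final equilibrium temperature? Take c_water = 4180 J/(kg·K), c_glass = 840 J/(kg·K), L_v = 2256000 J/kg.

T_f ≈ 33.5 °C

Taking heat into each body as positive, Σ m c ΔT = 0:
steam→water at 100 °C releases m L_v = 0.01846·2256000 = 41646; condensate cools 100→T: 0.01846·4180·(T − 100) = 77.16(T − 100); original water: 4430.8(T − 23.35); glass cup: 0.2228·840·(T − 23.35) = 187.15(T − 23.35)
4695.1 T = 41646 + 7716.3 + 107829 = 157191
T ≈ 33.48 °C (< 100 °C, so full condensation is consistent).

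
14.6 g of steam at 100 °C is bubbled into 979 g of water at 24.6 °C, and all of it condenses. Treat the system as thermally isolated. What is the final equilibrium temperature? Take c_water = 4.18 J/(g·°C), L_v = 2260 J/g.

Let T be the final temperature. ΣQ_i = 0:
steam→water at 100 °C releases m L_v = 14.6·2260 = 32996
  condensed water 100 °C→T: 61.03(T − 100)
  original water: 4092.2(T − 24.6)
4153.2 T = 32996 + 6102.8 + 100669 = 139767
T ≈ 33.65 °C (< 100 °C, so full condensation is consistent).

T_f ≈ 33.7 °C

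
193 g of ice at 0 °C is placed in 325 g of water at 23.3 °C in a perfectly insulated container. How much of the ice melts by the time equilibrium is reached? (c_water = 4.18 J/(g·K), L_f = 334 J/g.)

m_melted ≈ 94.8 g

Water can give up m c ΔT = 325·4.18·23.3 = 31653 J before reaching 0 °C.
Fully melting the ice requires m_ice L_f = 193·334 = 64462 J.
31653 J < 64462 J, so only part of the ice melts and the system sits at 0 °C.
Mass melted = 31653/334 ≈ 94.77 g.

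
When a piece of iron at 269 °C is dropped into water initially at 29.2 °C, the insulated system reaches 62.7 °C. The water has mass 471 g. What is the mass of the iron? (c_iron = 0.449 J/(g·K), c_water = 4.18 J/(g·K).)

m ≈ 712 g

|Q_iron| = |Q_water|:
m×0.449×(269 − 62.7) = 471×4.18×(62.7 − 29.2)
92.63 m = 65954  ⇒  m ≈ 712 g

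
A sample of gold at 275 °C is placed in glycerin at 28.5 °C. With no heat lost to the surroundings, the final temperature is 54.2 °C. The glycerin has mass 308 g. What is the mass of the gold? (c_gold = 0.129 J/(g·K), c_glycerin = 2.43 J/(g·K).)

m ≈ 675 g

|Q_gold| = |Q_glycerin|:
m×0.129×(275 − 54.2) = 308×2.43×(54.2 − 28.5)
28.48 m = 19235  ⇒  m ≈ 675.3 g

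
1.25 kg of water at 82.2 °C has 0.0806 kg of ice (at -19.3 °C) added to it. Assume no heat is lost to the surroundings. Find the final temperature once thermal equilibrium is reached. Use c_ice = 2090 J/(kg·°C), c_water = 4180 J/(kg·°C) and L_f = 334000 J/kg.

T_f ≈ 71.8 °C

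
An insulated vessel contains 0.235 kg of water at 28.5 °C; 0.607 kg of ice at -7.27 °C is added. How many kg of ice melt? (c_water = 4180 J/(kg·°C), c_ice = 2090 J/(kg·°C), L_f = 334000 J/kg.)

m_melted ≈ 0.0562 kg

Heat available from the water dropping to 0 °C: 0.235×4180×28.5 = 27996 J.
Warming the ice to 0 °C takes 0.607×2090×7.27 = 9222.9 J, leaving 18773 J for melting.
Melting all 0.607 kg of ice would need 0.607×334000 = 202738 J.
18773 J < 202738 J, so only part of the ice melts and the system sits at 0 °C.
Mass melted = 18773/334000 ≈ 0.05621 kg.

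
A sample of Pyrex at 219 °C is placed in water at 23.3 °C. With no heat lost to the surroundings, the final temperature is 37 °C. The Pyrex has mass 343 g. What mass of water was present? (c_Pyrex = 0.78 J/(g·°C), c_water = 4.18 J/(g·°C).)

m ≈ 850 g

Heat lost by the Pyrex = heat gained by the water:
343×0.78×(219 − 37) = m×4.18×(37 − 23.3)
57.27 m = 48692  ⇒  m ≈ 850.3 g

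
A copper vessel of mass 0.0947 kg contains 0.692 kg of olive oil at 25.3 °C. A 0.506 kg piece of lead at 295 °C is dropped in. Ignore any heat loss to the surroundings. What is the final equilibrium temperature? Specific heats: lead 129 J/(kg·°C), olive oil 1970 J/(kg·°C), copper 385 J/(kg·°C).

T_f ≈ 37.3 °C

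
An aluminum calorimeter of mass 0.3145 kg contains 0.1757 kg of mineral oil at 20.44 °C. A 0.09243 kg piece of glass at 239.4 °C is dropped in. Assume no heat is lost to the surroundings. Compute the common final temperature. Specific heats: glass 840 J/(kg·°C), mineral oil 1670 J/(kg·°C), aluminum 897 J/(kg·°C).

T_f ≈ 46.5 °C

Energy conservation, ΣQ = 0:
0.09243·840·(T − 239.4) + 0.1757·1670·(T − 20.44) + 0.3145·897·(T − 20.44) = 0
77.64(T − 239.4) + 293.42(T − 20.44) + 282.11(T − 20.44) = 0
(77.64 + 293.42 + 282.11) T = 77.64·239.4 + 293.42·20.44 + 282.11·20.44
T = 30351/653.17 ≈ 46.47 °C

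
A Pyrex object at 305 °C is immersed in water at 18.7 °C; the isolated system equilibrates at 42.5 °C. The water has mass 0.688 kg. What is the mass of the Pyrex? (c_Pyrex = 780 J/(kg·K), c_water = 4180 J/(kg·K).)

|Q_Pyrex| = |Q_water|:
m×780×(305 − 42.5) = 0.688×4180×(42.5 − 18.7)
204750 m = 68445  ⇒  m ≈ 0.3343 kg

m ≈ 0.334 kg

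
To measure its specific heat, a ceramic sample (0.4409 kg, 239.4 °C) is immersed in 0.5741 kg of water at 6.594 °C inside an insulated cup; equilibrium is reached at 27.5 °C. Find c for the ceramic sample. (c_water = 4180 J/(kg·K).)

c ≈ 537 J/(kg·K)

m_s c (T_s − T_f) = m_water c_water (T_f − T_0):
0.4409×c×(239.4 − 27.5) = 0.5741×4180×(27.5 − 6.594)
93.43 c = 50169  ⇒  c ≈ 537 J/(kg·K)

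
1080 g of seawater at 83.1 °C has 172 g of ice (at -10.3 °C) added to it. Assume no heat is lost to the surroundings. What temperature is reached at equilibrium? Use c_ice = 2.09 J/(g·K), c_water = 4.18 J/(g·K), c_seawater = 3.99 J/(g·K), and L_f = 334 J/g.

T_f ≈ 59.1 °C

Energy balance with sensible and latent terms:
ice -10.3→0 °C: 172·2.09·10.3 = 3702.6
  melt ice: 172·334 = 57448
  meltwater 0→T: 172·4.18·T = 718.96 T
  seawater cools: 1080·3.99·(T − 83.1) = 4309.2(T − 83.1)
5028.2 T = 358095 − 61151 = 296944
T ≈ 59.06 °C — above 0 °C, consistent with complete melting.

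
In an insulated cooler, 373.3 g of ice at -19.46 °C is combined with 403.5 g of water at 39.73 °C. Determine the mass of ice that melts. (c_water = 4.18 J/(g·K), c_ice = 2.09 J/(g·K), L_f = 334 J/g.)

m_melted ≈ 155 g

Heat available from the water dropping to 0 °C: 403.5×4.18×39.73 = 67010 J.
Of that, 373.3×2.09×19.46 = 15183 J goes to bring the ice to 0 °C, leaving 51827 J.
Fully melting the ice requires m_ice L_f = 373.3×334 = 124682 J.
51827 J < 124682 J, so only part of the ice melts and the system sits at 0 °C.
m_melt = 51827 / L_f = 155.2 g.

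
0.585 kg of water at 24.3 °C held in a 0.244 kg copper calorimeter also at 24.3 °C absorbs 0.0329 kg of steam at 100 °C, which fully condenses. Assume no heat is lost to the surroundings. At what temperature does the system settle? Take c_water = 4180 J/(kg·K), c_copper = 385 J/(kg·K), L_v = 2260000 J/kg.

Sum of m c ΔT and latent-heat terms is zero:
condense steam: −0.0329·2260000 = −74354
  condensate cools 100→T: 0.0329·4180·(T − 100) = 137.52(T − 100)
  water warms: 0.585·4180·(T − 24.3) = 2445.3(T − 24.3)
  cup: 93.94(T − 24.3)
2676.8 T = 74354 + 13752 + 61704 = 149810
T ≈ 55.97 °C (< 100 °C, so full condensation is consistent).

T_f ≈ 56.0 °C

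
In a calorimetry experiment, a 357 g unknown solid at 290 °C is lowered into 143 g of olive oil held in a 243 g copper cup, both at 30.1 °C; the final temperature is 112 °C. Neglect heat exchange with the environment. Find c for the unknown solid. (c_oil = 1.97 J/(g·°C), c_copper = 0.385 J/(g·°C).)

Setting the total heat transfer to zero:
357×c×(112 − 290) + 143×1.97×(112 − 30.1) + 243×0.385×(112 − 30.1) = 0
-63546 c = -30734
c = -30734/-63546 ≈ 0.4837 J/(g·°C)

c ≈ 0.484 J/(g·°C)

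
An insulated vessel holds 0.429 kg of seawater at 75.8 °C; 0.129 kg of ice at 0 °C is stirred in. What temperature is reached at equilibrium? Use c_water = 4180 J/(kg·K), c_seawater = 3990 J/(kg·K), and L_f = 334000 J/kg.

T_f ≈ 38.5 °C

Conservation of energy gives ΣQ = 0:
latent heat to melt: 0.129·334000 = 43086; warm the meltwater: 539.22 T; seawater cools: 0.429·3990·(T − 75.8) = 1711.7(T − 75.8)
2250.9 T = 129748 − 43086 = 86662
T ≈ 38.50 °C — above 0 °C, consistent with complete melting.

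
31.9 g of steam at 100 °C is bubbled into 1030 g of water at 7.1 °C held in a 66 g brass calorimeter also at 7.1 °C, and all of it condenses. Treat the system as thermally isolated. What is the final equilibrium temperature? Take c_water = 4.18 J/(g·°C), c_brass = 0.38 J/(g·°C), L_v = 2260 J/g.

Let T be the final temperature. ΣQ_i = 0:
latent heat released on condensation: 31.9×2260 = 72094
  condensate cools 100→T: 31.9×4.18×(T − 100) = 133.34(T − 100)
  original water: 4305.4(T − 7.1)
  brass cup: 66×0.38×(T − 7.1) = 25.08(T − 7.1)
4463.8 T = 72094 + 13334 + 30746 = 116175
T ≈ 26.03 °C (< 100 °C, so full condensation is consistent).

T_f ≈ 26.0 °C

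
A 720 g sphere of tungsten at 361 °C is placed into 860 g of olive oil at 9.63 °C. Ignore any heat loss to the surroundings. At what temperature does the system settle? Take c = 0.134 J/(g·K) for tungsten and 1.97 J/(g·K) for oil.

Heat gained plus heat lost sum to zero:
720×0.134×(T − 361) + 860×1.97×(T − 9.63) = 0
96.48(T − 361) + 1694.2(T − 9.63) = 0
1790.7 T = 51144
T = 51144/1790.7 ≈ 28.56 °C

T_f ≈ 28.6 °C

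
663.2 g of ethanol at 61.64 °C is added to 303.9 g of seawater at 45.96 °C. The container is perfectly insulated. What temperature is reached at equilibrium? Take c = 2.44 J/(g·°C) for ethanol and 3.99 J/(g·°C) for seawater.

T_f ≈ 54.9 °C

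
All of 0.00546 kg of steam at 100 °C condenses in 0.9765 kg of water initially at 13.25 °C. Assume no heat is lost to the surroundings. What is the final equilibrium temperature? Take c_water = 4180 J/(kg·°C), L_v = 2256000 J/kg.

T_f ≈ 16.7 °C

Energy conservation, ΣQ = 0:
condense steam: −0.00546×2256000 = −12318; condensate cools 100→T: 0.00546×4180×(T − 100) = 22.82(T − 100); original water: 4081.8(T − 13.25)
4104.6 T = 12318 + 2282.3 + 54083 = 68683
T ≈ 16.73 °C, under the boiling point, so the assumption holds.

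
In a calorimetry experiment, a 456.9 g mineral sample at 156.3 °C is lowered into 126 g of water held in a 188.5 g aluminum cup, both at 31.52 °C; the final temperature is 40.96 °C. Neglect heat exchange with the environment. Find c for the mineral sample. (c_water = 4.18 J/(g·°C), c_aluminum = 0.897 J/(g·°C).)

Setting the total heat transfer to zero:
456.9·c·(40.96 − 156.3) + 126·4.18·(40.96 − 31.52) + 188.5·0.897·(40.96 − 31.52) = 0
-52699 c = -6568
c = -6568/-52699 ≈ 0.1246 J/(g·°C)

c ≈ 0.125 J/(g·°C)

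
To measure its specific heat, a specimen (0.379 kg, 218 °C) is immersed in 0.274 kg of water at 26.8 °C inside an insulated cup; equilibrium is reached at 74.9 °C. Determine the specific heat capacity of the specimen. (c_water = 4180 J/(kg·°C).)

Let T be the final temperature. ΣQ_i = 0:
0.379·c·(74.9 − 218) + 0.274·4180·(74.9 − 26.8) = 0
-54.23 c = -55090
c = -55090/-54.23 ≈ 1016 J/(kg·°C)

c ≈ 1020 J/(kg·°C)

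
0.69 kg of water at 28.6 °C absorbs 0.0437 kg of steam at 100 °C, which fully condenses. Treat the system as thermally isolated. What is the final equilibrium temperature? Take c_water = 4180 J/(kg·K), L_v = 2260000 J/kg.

Net heat exchanged in the isolated system is zero:
latent heat released on condensation: 0.0437·2260000 = 98762
  condensed water 100 °C→T: 182.67(T − 100)
  water warms: 0.69·4180·(T − 28.6) = 2884.2(T − 28.6)
3066.9 T = 98762 + 18267 + 82488 = 199517
T ≈ 65.06 °C, under the boiling point, so the assumption holds.

T_f ≈ 65.1 °C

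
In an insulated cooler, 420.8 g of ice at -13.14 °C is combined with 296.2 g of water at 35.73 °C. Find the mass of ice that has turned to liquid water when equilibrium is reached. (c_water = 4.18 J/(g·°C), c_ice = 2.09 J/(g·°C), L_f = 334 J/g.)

m_melted ≈ 97.8 g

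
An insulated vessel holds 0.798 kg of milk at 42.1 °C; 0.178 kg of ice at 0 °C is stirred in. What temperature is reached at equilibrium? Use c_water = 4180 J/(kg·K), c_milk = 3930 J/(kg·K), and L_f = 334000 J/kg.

T_f ≈ 18.7 °C

Heat gained plus heat lost sum to zero:
latent heat to melt: 0.178·334000 = 59452
  meltwater 0→T: 0.178·4180·T = 744.04 T
  milk: 3136.1(T − 42.1)
3880.2 T = 132031 − 59452 = 72579
T ≈ 18.71 °C. Since T > 0 °C, the all-ice-melts assumption holds.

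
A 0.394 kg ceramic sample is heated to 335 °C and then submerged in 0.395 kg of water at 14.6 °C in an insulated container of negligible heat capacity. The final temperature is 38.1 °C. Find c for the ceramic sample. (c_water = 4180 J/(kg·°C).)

Net heat exchanged in the isolated system is zero:
0.394×c×(38.1 − 335) + 0.395×4180×(38.1 − 14.6) = 0
-116.98 c = -38801
c = -38801/-116.98 ≈ 331.7 J/(kg·°C)

c ≈ 332 J/(kg·°C)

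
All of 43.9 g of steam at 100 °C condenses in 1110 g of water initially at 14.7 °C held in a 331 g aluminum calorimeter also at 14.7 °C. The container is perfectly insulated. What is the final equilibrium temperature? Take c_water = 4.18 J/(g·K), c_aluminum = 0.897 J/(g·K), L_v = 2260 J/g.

T_f ≈ 37.1 °C

Conservation of energy gives ΣQ = 0:
steam→water at 100 °C releases m L_v = 43.9×2260 = 99214; condensate cools 100→T: 43.9×4.18×(T − 100) = 183.5(T − 100); water warms: 1110×4.18×(T − 14.7) = 4639.8(T − 14.7); aluminum cup: 331×0.897×(T − 14.7) = 296.91(T − 14.7)
5120.2 T = 99214 + 18350 + 72570 = 190134
T ≈ 37.13 °C — below 100 °C, confirming all the steam condensed.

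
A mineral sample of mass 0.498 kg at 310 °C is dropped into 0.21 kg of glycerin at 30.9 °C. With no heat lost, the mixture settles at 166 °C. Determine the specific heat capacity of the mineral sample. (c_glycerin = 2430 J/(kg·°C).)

c ≈ 961 J/(kg·°C)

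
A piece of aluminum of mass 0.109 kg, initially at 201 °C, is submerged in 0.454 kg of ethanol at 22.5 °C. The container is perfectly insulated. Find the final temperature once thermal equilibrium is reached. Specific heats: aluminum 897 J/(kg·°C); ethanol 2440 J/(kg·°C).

T_f ≈ 37.0 °C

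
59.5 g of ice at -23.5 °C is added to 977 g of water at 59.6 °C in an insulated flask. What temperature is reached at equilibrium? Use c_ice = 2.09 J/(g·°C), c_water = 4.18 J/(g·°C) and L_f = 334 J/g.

Heat gained plus heat lost sum to zero:
ice -23.5→0 °C: 59.5·2.09·23.5 = 2922.3
  melt ice: 59.5·334 = 19873
  meltwater 0→T: 59.5·4.18·T = 248.71 T
  water cools: 977·4.18·(T − 59.6) = 4083.9(T − 59.6)
4332.6 T = 243398 − 22795 = 220603
T ≈ 50.92 °C. Since T > 0 °C, the all-ice-melts assumption holds.

T_f ≈ 50.9 °C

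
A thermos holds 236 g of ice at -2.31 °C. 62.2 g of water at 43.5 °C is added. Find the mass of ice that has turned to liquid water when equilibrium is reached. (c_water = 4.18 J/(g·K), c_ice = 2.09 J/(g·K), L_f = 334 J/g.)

m_melted ≈ 30.5 g

Cooling the water to 0 °C releases 62.2·4.18·43.5 = 11310 J.
Of that, 236·2.09·2.31 = 1139.4 J goes to bring the ice to 0 °C, leaving 10170 J.
To melt every bit of ice: 236·334 = 78824 J.
That's not enough to melt it all — equilibrium is at 0 °C with ice remaining.
Mass melted = 10170/334 ≈ 30.45 g.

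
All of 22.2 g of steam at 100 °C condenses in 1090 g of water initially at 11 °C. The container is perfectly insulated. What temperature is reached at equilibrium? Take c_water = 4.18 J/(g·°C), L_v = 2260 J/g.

T_f ≈ 23.6 °C

Energy balance with sensible and latent terms:
condense steam: −22.2·2260 = −50172
  condensed water 100 °C→T: 92.8(T − 100)
  water warms: 1090·4.18·(T − 11) = 4556.2(T − 11)
4649 T = 50172 + 9279.6 + 50118 = 109570
T ≈ 23.57 °C — below 100 °C, confirming all the steam condensed.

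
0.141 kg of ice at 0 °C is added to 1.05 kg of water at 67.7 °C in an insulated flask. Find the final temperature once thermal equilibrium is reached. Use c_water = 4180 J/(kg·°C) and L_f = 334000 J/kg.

Taking heat into each body as positive, Σ m c ΔT = 0:
fusion: m_ice L_f = 0.141×334000 = 47094; warm the meltwater: 589.38 T; water: 4389(T − 67.7)
4978.4 T = 297135 − 47094 = 250041
T ≈ 50.23 °C. Since T > 0 °C, the all-ice-melts assumption holds.

T_f ≈ 50.2 °C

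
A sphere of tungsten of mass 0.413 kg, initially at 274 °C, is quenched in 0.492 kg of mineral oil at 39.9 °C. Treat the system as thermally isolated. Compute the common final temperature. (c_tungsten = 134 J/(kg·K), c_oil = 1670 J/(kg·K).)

T_f ≈ 54.7 °C

With ΣQ=0 the equilibrium temperature is the m·c-weighted mean:
T_f = (55.34×274 + 821.64×39.9) / (55.34 + 821.64)
    = 47947 / 876.98 ≈ 54.67 °C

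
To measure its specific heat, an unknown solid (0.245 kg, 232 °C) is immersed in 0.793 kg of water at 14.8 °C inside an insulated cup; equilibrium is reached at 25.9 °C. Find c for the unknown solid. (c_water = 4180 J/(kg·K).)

c ≈ 729 J/(kg·K)

m_s c (T_s − T_f) = m_water c_water (T_f − T_0):
0.245×c×(232 − 25.9) = 0.793×4180×(25.9 − 14.8)
50.49 c = 36794  ⇒  c ≈ 728.7 J/(kg·K)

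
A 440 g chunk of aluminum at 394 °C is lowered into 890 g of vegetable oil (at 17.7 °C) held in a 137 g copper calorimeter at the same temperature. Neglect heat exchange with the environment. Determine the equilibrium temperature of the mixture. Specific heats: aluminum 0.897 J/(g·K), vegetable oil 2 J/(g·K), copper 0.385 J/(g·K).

T_f ≈ 84.4 °C

With ΣQ=0 the equilibrium temperature is the m·c-weighted mean:
T_f = (394.68·394 + 1780·17.7 + 52.75·17.7) / (394.68 + 1780 + 52.75)
    = 187944 / 2227.4 ≈ 84.38 °C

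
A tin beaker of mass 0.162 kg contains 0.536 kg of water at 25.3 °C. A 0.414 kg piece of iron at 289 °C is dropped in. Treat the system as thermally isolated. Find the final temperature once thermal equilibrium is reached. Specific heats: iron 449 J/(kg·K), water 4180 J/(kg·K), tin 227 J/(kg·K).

T_f ≈ 45.2 °C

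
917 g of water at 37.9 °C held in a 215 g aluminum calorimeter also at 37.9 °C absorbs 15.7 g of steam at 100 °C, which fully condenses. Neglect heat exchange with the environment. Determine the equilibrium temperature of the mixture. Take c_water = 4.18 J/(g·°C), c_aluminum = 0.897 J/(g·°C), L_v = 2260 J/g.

Energy balance with sensible and latent terms:
condense steam: −15.7·2260 = −35482
  condensate cools 100→T: 15.7·4.18·(T − 100) = 65.63(T − 100)
  water warms: 917·4.18·(T − 37.9) = 3833.1(T − 37.9)
  cup: 192.86(T − 37.9)
4091.5 T = 35482 + 6562.6 + 152582 = 194627
T ≈ 47.57 °C, under the boiling point, so the assumption holds.

T_f ≈ 47.6 °C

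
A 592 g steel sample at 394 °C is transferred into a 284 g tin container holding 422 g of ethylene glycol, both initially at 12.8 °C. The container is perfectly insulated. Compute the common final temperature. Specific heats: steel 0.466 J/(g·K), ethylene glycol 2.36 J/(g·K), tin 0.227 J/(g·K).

T_f ≈ 91.5 °C

T_f is the heat-capacity-weighted average of the initial temperatures:
T_f = (275.87×394 + 995.92×12.8 + 64.47×12.8) / (275.87 + 995.92 + 64.47)
    = 122267 / 1336.3 ≈ 91.50 °C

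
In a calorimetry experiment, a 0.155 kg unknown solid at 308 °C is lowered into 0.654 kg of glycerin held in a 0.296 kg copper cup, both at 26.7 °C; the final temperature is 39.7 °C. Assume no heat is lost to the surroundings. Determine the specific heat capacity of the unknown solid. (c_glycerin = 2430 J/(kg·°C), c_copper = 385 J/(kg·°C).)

c ≈ 532 J/(kg·°C)

Net heat exchanged in the isolated system is zero:
0.155·c·(39.7 − 308) + 0.654·2430·(39.7 − 26.7) + 0.296·385·(39.7 − 26.7) = 0
-41.59 c = -22141
c = -22141/-41.59 ≈ 532.4 J/(kg·°C)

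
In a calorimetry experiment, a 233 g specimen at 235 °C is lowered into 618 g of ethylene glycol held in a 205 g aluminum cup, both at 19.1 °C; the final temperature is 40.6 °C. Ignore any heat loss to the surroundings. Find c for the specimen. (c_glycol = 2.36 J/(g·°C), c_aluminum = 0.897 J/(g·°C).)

c ≈ 0.78 J/(g·°C)

Conservation of energy gives ΣQ = 0:
233·c·(40.6 − 235) + 618·2.36·(40.6 − 19.1) + 205·0.897·(40.6 − 19.1) = 0
-45295 c = -35311
c = -35311/-45295 ≈ 0.7796 J/(g·°C)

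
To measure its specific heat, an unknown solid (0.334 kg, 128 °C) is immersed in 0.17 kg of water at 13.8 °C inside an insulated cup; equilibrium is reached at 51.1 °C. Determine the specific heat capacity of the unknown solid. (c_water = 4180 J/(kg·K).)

Conservation of energy gives ΣQ = 0:
0.334·c·(51.1 − 128) + 0.17·4180·(51.1 − 13.8) = 0
-25.68 c = -26505
c = -26505/-25.68 ≈ 1032 J/(kg·K)

c ≈ 1030 J/(kg·K)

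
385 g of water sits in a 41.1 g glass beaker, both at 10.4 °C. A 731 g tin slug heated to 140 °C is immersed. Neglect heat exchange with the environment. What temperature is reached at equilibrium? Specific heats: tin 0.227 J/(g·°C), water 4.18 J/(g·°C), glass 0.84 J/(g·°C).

T_f ≈ 22.3 °C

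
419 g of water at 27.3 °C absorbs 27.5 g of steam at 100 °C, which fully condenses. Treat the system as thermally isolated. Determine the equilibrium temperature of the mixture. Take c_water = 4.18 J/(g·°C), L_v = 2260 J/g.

Taking heat into each body as positive, Σ m c ΔT = 0:
condense steam: −27.5×2260 = −62150
  condensate cools 100→T: 27.5×4.18×(T − 100) = 114.95(T − 100)
  original water: 1751.4(T − 27.3)
1866.4 T = 62150 + 11495 + 47814 = 121459
T ≈ 65.08 °C, under the boiling point, so the assumption holds.

T_f ≈ 65.1 °C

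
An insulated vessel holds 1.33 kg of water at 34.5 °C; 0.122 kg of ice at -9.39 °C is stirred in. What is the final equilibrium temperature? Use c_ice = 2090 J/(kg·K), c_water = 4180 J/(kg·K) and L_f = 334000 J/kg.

T_f ≈ 24.5 °C

Taking heat into each body as positive, Σ m c ΔT = 0:
ice -9.39→0 °C: 0.122·2090·9.39 = 2394.3; fusion: m_ice L_f = 0.122·334000 = 40748; meltwater 0→T: 0.122·4180·T = 509.96 T; water: 5559.4(T − 34.5)
6069.4 T = 191799 − 43142 = 148657
T ≈ 24.49 °C. Since T > 0 °C, the all-ice-melts assumption holds.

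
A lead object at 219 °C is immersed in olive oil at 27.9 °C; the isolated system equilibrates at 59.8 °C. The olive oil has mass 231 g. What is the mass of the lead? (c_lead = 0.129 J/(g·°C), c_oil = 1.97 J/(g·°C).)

m ≈ 707 g

Energy conservation, ΣQ = 0:
m×0.129×(59.8 − 219) + 231×1.97×(59.8 − 27.9) = 0
-20.54 m = -14517
m = -14517/-20.54 ≈ 706.9 g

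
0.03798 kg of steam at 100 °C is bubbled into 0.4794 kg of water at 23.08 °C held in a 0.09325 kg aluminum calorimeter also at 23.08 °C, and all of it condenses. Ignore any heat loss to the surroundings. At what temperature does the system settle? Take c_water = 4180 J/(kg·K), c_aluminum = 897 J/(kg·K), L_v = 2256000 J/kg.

Heat gained plus heat lost sum to zero:
latent heat released on condensation: 0.03798·2256000 = 85683
  condensate cools 100→T: 0.03798·4180·(T − 100) = 158.76(T − 100)
  original water: 2003.9(T − 23.08)
  cup: 83.65(T − 23.08)
2246.3 T = 85683 + 15876 + 48180 = 149739
T ≈ 66.66 °C (< 100 °C, so full condensation is consistent).

T_f ≈ 66.7 °C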